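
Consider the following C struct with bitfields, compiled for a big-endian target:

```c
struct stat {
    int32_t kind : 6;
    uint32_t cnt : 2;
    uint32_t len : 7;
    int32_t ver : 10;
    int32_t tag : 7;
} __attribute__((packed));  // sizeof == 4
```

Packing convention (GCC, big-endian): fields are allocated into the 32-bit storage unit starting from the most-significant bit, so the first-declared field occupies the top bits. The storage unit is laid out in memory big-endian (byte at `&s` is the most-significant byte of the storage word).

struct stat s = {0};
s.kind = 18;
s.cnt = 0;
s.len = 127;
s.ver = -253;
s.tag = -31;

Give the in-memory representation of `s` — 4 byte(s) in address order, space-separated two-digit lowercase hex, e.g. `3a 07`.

48 ff 81 e1

[26+:6] kind=18 & 0x3f = 0x12; word=0x48000000
[24+:2] cnt=0 & 0x3 = 0x0; word=0x48000000
[17+:7] len=127 & 0x7f = 0x7f; word=0x48fe0000
[7+:10] ver=-253 & 0x3ff = 0x303; word=0x48ff8180
[0+:7] tag=-31 & 0x7f = 0x61; word=0x48ff81e1
word = 0x48ff81e1 → big-endian bytes:
  [0]=0x48  [1]=0xff  [2]=0x81  [3]=0xe1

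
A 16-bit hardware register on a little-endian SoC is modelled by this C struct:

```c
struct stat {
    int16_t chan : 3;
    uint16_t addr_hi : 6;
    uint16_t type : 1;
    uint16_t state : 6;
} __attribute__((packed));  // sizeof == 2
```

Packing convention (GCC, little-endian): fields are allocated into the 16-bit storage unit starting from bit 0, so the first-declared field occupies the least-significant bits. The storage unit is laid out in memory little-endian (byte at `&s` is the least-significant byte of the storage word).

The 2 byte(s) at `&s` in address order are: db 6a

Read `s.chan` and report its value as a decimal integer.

[0]=0xdb [1]=0x6a (little-endian) → word 0x6adb
chan [0+:3] = (word>>0) & 0x7 = 3  ←
addr_hi [3+:6] = (word>>3) & 0x3f = 27
type [9+:1] = (word>>9) & 0x1 = 1
state [10+:6] = (word>>10) & 0x3f = 26
chan signed 3b, MSB=0: value = 3

3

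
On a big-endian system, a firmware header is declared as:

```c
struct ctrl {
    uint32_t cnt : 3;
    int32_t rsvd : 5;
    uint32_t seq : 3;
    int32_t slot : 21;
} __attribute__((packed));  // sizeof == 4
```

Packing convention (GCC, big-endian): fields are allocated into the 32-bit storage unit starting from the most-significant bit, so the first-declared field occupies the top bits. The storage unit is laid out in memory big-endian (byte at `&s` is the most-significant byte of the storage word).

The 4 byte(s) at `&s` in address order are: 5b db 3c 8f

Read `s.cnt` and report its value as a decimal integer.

2

[0]=0x5b [1]=0xdb [2]=0x3c [3]=0x8f (big-endian) → word 0x5bdb3c8f
cnt:3 @ bit 29 → (0x5bdb3c8f>>29)&0x7 = 0x2  ←
rsvd:5 @ bit 24 → (0x5bdb3c8f>>24)&0x1f = 0x1b
seq:3 @ bit 21 → (0x5bdb3c8f>>21)&0x7 = 0x6
slot:21 @ bit 0 → (0x5bdb3c8f>>0)&0x1fffff = 0x1b3c8f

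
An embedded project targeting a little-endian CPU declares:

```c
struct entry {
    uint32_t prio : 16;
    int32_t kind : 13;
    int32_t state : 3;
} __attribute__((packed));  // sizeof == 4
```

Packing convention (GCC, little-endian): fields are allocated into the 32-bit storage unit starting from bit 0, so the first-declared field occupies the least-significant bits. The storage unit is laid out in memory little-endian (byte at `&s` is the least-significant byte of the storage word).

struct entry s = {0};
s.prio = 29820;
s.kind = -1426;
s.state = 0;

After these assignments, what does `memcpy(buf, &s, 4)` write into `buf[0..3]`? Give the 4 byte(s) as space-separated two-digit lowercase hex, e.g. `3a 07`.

[0+:16] prio=29820 & 0xffff = 0x747c; word=0x0000747c
[16+:13] kind=-1426 & 0x1fff = 0x1a6e; word=0x1a6e747c
[29+:3] state=0 & 0x7 = 0x0; word=0x1a6e747c
word = 0x1a6e747c → little-endian bytes:
  [0]=0x7c  [1]=0x74  [2]=0x6e  [3]=0x1a

7c 74 6e 1a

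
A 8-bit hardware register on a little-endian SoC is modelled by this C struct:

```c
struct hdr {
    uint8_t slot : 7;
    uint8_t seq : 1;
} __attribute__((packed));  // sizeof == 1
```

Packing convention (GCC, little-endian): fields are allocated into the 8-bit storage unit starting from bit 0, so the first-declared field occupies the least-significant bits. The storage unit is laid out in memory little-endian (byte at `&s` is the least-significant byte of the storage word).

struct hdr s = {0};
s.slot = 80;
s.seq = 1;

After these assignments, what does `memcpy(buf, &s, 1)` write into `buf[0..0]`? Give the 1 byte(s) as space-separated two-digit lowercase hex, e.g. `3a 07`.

[0+:7] slot=80 & 0x7f = 0x50; word=0x50
[7+:1] seq=1 & 0x1 = 0x1; word=0xd0
word = 0xd0 → little-endian bytes:
  [0]=0xd0

d0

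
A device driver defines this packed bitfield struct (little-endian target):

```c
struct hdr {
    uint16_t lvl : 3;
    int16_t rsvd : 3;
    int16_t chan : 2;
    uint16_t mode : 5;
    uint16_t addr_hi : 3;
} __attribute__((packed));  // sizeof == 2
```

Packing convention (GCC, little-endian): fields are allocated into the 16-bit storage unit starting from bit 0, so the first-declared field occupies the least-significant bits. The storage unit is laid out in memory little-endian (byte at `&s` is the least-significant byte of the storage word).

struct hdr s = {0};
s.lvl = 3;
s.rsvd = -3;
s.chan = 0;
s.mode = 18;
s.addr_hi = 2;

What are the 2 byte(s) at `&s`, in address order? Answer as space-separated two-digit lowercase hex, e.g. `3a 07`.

2b 52

lvl:3 = 3 → 0x3 << 0 → word 0x0003
rsvd:3 = -3 → 0x5 << 3 → word 0x002b
chan:2 = 0 → 0x0 << 6 → word 0x002b
mode:5 = 18 → 0x12 << 8 → word 0x122b
addr_hi:3 = 2 → 0x2 << 13 → word 0x522b
word = 0x522b → little-endian bytes:
  [0]=0x2b  [1]=0x52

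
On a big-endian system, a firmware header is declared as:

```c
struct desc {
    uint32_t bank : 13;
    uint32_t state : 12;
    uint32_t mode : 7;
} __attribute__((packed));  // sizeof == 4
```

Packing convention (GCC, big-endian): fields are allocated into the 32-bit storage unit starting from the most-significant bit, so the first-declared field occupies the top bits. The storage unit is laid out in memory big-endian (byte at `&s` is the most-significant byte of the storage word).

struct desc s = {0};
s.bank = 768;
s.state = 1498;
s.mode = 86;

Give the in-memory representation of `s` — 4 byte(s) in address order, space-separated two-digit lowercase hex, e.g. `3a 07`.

18 02 ed 56

bank:13 = 768 → 0x300 << 19 → word 0x18000000
state:12 = 1498 → 0x5da << 7 → word 0x1802ed00
mode:7 = 86 → 0x56 << 0 → word 0x1802ed56
word = 0x1802ed56 → big-endian bytes:
  [0]=0x18  [1]=0x02  [2]=0xed  [3]=0x56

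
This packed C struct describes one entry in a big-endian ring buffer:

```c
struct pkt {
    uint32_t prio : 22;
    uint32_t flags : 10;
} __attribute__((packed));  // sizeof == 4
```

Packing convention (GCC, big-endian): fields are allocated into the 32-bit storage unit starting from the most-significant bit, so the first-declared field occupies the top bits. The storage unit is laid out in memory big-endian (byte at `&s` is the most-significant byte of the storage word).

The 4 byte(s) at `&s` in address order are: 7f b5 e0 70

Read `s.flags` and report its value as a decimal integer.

112

[0]=0x7f [1]=0xb5 [2]=0xe0 [3]=0x70 (big-endian) → word 0x7fb5e070
prio:22 @ bit 10 → (0x7fb5e070>>10)&0x3fffff = 0x1fed78
flags:10 @ bit 0 → (0x7fb5e070>>0)&0x3ff = 0x70  ←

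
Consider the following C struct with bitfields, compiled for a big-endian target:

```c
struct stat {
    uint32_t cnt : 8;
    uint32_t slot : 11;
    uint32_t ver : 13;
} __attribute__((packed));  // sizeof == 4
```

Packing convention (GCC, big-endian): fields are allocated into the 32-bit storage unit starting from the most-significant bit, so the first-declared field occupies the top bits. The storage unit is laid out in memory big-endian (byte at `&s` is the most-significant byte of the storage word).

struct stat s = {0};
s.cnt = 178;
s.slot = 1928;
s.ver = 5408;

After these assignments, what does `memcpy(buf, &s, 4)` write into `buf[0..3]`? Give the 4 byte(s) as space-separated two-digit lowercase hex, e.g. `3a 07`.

[24+:8] cnt=178 & 0xff = 0xb2; word=0xb2000000
[13+:11] slot=1928 & 0x7ff = 0x788; word=0xb2f10000
[0+:13] ver=5408 & 0x1fff = 0x1520; word=0xb2f11520
word = 0xb2f11520 → big-endian bytes:
  [0]=0xb2  [1]=0xf1  [2]=0x15  [3]=0x20

b2 f1 15 20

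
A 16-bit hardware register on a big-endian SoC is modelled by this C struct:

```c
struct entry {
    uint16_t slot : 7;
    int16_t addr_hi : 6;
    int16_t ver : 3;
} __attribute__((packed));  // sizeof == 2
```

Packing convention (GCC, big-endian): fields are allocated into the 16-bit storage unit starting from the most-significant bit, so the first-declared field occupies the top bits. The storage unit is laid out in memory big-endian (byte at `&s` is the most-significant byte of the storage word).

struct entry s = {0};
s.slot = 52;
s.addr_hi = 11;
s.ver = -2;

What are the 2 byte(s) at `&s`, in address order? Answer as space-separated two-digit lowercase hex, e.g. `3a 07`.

slot (7b) val=52 bits=0x34 at bit 9: 0x6800
addr_hi (6b) val=11 bits=0xb at bit 3: 0x6858
ver (3b) val=-2 bits=0x6 at bit 0: 0x685e
word = 0x685e → big-endian bytes:
  [0]=0x68  [1]=0x5e

68 5e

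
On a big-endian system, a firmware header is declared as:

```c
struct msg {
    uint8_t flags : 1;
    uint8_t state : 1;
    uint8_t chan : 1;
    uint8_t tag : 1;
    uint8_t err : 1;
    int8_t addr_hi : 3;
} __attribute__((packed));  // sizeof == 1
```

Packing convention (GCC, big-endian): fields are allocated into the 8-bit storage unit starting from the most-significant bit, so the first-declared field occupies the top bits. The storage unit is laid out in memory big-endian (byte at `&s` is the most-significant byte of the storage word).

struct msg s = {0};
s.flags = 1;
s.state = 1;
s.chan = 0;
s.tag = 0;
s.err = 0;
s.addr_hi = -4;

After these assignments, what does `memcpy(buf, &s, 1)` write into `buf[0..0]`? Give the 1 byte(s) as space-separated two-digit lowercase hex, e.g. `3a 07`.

flags:1 = 1 → 0x1 << 7 → word 0x80
state:1 = 1 → 0x1 << 6 → word 0xc0
chan:1 = 0 → 0x0 << 5 → word 0xc0
tag:1 = 0 → 0x0 << 4 → word 0xc0
err:1 = 0 → 0x0 << 3 → word 0xc0
addr_hi:3 = -4 → 0x4 << 0 → word 0xc4
word = 0xc4 → big-endian bytes:
  [0]=0xc4

c4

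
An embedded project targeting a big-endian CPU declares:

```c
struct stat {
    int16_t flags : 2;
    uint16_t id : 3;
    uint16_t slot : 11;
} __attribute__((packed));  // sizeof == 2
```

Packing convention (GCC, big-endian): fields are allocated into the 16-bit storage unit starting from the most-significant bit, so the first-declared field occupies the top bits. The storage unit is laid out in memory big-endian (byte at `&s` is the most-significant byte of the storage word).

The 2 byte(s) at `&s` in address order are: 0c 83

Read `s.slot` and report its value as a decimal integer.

[0]=0x0c [1]=0x83 (big-endian) → word 0x0c83
flags [14+:2] = (word>>14) & 0x3 = 0
id [11+:3] = (word>>11) & 0x7 = 1
slot [0+:11] = (word>>0) & 0x7ff = 1155  ←

1155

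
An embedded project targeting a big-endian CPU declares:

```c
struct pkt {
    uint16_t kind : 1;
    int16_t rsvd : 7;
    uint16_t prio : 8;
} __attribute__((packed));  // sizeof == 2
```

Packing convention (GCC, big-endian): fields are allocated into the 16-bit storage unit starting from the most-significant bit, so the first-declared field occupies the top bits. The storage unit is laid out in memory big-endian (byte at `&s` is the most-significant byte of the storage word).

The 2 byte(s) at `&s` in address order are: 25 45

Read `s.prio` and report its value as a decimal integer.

69

[0]=0x25 [1]=0x45 (big-endian) → word 0x2545
kind:1 @ bit 15 → (0x2545>>15)&0x1 = 0x0
rsvd:7 @ bit 8 → (0x2545>>8)&0x7f = 0x25
prio:8 @ bit 0 → (0x2545>>0)&0xff = 0x45  ←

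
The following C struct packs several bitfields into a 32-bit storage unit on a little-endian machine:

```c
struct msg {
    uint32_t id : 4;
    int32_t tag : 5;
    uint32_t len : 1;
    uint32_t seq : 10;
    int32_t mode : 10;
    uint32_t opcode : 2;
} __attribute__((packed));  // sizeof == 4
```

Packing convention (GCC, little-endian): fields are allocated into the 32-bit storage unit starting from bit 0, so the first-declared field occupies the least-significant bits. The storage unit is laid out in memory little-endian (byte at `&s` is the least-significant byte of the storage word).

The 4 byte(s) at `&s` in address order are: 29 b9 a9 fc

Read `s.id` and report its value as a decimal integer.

9

[0]=0x29 [1]=0xb9 [2]=0xa9 [3]=0xfc (little-endian) → word 0xfca9b929
id [0+:4] = (word>>0) & 0xf = 9  ←
tag [4+:5] = (word>>4) & 0x1f = 18
len [9+:1] = (word>>9) & 0x1 = 0
seq [10+:10] = (word>>10) & 0x3ff = 622
mode [20+:10] = (word>>20) & 0x3ff = 970
opcode [30+:2] = (word>>30) & 0x3 = 3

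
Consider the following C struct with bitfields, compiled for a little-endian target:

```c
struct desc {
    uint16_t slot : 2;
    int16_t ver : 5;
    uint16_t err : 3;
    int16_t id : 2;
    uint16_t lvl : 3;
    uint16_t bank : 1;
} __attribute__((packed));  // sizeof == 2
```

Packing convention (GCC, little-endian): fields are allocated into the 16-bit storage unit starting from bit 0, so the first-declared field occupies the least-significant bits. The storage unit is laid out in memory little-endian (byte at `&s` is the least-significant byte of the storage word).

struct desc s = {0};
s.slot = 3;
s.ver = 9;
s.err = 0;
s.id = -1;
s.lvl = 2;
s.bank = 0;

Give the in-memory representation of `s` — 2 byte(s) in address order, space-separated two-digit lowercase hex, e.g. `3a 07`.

slot:2 = 3 → 0x3 << 0 → word 0x0003
ver:5 = 9 → 0x9 << 2 → word 0x0027
err:3 = 0 → 0x0 << 7 → word 0x0027
id:2 = -1 → 0x3 << 10 → word 0x0c27
lvl:3 = 2 → 0x2 << 12 → word 0x2c27
bank:1 = 0 → 0x0 << 15 → word 0x2c27
word = 0x2c27 → little-endian bytes:
  [0]=0x27  [1]=0x2c

27 2c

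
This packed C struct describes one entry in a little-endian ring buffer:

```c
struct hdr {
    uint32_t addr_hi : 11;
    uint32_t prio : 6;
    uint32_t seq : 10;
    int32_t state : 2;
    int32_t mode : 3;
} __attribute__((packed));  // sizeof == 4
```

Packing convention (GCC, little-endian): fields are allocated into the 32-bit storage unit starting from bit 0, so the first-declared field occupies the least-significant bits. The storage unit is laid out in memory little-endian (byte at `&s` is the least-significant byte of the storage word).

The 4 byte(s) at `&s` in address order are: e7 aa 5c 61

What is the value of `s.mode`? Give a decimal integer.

3

[0]=0xe7 [1]=0xaa [2]=0x5c [3]=0x61 (little-endian) → word 0x615caae7
addr_hi:11 @ bit 0 → (0x615caae7>>0)&0x7ff = 0x2e7
prio:6 @ bit 11 → (0x615caae7>>11)&0x3f = 0x15
seq:10 @ bit 17 → (0x615caae7>>17)&0x3ff = 0xae
state:2 @ bit 27 → (0x615caae7>>27)&0x3 = 0x0
mode:3 @ bit 29 → (0x615caae7>>29)&0x7 = 0x3  ←
mode signed 3b, MSB=0: value = 3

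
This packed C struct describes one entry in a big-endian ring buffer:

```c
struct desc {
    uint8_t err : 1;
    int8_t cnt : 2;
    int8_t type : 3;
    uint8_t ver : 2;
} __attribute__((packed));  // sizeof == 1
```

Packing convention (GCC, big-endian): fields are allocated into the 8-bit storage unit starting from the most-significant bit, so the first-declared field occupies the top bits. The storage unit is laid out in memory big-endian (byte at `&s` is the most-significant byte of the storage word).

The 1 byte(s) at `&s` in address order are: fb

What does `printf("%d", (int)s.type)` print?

-2

[0]=0xfb (big-endian) → word 0xfb
err [7+:1] = (word>>7) & 0x1 = 1
cnt [5+:2] = (word>>5) & 0x3 = 3
type [2+:3] = (word>>2) & 0x7 = 6  ←
ver [0+:2] = (word>>0) & 0x3 = 3
type signed 3b, MSB=1: 6 - 8 = -2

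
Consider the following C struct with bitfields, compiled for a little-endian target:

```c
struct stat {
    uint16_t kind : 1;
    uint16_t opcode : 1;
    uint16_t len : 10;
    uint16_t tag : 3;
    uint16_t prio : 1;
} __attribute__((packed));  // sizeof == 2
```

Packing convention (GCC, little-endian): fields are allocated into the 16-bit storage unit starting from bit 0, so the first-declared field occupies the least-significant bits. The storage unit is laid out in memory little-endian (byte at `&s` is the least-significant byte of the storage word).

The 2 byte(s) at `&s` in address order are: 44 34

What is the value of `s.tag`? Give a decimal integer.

[0]=0x44 [1]=0x34 (little-endian) → word 0x3444
kind [0+:1] = (word>>0) & 0x1 = 0
opcode [1+:1] = (word>>1) & 0x1 = 0
len [2+:10] = (word>>2) & 0x3ff = 273
tag [12+:3] = (word>>12) & 0x7 = 3  ←
prio [15+:1] = (word>>15) & 0x1 = 0

3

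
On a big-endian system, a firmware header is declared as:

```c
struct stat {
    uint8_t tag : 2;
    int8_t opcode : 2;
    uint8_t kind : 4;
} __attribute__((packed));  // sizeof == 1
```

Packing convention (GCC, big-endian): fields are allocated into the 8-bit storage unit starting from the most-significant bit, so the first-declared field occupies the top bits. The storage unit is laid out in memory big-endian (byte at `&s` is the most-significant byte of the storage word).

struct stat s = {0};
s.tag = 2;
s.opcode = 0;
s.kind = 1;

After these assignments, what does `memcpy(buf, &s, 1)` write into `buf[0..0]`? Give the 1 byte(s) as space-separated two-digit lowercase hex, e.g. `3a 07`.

81

tag (2b) val=2 bits=0x2 at bit 6: 0x80
opcode (2b) val=0 bits=0x0 at bit 4: 0x80
kind (4b) val=1 bits=0x1 at bit 0: 0x81
word = 0x81 → big-endian bytes:
  [0]=0x81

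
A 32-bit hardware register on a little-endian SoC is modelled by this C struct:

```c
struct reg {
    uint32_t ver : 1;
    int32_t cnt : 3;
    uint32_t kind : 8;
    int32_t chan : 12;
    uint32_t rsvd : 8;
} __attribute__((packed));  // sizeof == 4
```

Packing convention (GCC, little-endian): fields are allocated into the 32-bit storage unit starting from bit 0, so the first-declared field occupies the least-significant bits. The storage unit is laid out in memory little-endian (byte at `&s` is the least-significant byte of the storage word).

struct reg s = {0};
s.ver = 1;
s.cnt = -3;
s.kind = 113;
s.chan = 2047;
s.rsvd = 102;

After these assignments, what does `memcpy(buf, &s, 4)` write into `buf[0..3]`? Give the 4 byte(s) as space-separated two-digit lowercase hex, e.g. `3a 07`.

1b f7 7f 66

ver:1 = 1 → 0x1 << 0 → word 0x00000001
cnt:3 = -3 → 0x5 << 1 → word 0x0000000b
kind:8 = 113 → 0x71 << 4 → word 0x0000071b
chan:12 = 2047 → 0x7ff << 12 → word 0x007ff71b
rsvd:8 = 102 → 0x66 << 24 → word 0x667ff71b
word = 0x667ff71b → little-endian bytes:
  [0]=0x1b  [1]=0xf7  [2]=0x7f  [3]=0x66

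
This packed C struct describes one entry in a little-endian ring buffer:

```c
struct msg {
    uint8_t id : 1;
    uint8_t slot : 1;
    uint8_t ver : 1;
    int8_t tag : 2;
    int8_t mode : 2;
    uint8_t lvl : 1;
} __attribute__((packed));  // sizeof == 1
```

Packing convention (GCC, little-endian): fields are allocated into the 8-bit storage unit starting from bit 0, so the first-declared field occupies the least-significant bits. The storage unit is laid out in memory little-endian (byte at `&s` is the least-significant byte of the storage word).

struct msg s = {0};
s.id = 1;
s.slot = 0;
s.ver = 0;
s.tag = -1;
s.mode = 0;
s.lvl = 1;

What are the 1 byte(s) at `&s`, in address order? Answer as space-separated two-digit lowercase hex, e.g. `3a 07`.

99

id (1b) val=1 bits=0x1 at bit 0: 0x01
slot (1b) val=0 bits=0x0 at bit 1: 0x01
ver (1b) val=0 bits=0x0 at bit 2: 0x01
tag (2b) val=-1 bits=0x3 at bit 3: 0x19
mode (2b) val=0 bits=0x0 at bit 5: 0x19
lvl (1b) val=1 bits=0x1 at bit 7: 0x99
word = 0x99 → little-endian bytes:
  [0]=0x99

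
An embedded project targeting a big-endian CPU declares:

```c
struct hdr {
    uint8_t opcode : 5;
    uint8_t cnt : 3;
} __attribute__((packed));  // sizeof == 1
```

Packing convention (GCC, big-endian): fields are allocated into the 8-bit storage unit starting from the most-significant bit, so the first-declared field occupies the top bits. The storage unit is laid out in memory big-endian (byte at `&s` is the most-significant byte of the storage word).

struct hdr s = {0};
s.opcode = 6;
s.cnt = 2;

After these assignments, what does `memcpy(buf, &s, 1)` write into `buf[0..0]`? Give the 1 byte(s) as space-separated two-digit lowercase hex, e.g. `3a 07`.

opcode (5b) val=6 bits=0x6 at bit 3: 0x30
cnt (3b) val=2 bits=0x2 at bit 0: 0x32
word = 0x32 → big-endian bytes:
  [0]=0x32

32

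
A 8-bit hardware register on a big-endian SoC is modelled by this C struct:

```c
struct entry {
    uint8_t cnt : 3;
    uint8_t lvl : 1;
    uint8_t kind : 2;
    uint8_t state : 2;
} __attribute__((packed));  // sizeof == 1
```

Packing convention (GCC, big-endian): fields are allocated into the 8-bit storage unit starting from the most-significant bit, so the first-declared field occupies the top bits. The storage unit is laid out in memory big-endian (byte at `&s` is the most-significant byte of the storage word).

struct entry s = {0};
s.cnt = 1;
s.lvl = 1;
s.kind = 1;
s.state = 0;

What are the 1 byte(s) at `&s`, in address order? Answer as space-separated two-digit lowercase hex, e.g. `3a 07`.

cnt:3 = 1 → 0x1 << 5 → word 0x20
lvl:1 = 1 → 0x1 << 4 → word 0x30
kind:2 = 1 → 0x1 << 2 → word 0x34
state:2 = 0 → 0x0 << 0 → word 0x34
word = 0x34 → big-endian bytes:
  [0]=0x34

34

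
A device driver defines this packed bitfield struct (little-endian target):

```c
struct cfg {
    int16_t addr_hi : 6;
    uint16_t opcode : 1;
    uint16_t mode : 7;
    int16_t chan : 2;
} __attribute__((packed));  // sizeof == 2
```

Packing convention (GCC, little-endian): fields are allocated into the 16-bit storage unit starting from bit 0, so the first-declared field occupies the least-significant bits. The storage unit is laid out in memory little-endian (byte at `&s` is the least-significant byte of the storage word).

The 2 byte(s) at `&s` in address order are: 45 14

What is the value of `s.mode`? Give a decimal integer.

40

[0]=0x45 [1]=0x14 (little-endian) → word 0x1445
addr_hi:6 @ bit 0 → (0x1445>>0)&0x3f = 0x5
opcode:1 @ bit 6 → (0x1445>>6)&0x1 = 0x1
mode:7 @ bit 7 → (0x1445>>7)&0x7f = 0x28  ←
chan:2 @ bit 14 → (0x1445>>14)&0x3 = 0x0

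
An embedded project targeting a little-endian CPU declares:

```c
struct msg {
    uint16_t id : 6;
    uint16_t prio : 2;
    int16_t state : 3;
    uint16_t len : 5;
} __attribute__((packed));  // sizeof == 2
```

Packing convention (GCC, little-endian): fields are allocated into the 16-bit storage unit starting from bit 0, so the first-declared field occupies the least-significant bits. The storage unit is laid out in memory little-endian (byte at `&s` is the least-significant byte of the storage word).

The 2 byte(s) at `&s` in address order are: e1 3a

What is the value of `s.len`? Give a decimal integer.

[0]=0xe1 [1]=0x3a (little-endian) → word 0x3ae1
id [0+:6] = (word>>0) & 0x3f = 33
prio [6+:2] = (word>>6) & 0x3 = 3
state [8+:3] = (word>>8) & 0x7 = 2
len [11+:5] = (word>>11) & 0x1f = 7  ←

7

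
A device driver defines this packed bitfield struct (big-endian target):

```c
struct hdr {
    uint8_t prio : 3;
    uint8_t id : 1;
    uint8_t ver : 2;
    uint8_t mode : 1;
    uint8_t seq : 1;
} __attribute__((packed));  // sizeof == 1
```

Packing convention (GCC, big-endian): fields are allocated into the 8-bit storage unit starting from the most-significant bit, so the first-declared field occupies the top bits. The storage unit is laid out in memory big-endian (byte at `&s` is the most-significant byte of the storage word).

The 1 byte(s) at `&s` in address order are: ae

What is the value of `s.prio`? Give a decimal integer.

5

[0]=0xae (big-endian) → word 0xae
prio:3 @ bit 5 → (0xae>>5)&0x7 = 0x5  ←
id:1 @ bit 4 → (0xae>>4)&0x1 = 0x0
ver:2 @ bit 2 → (0xae>>2)&0x3 = 0x3
mode:1 @ bit 1 → (0xae>>1)&0x1 = 0x1
seq:1 @ bit 0 → (0xae>>0)&0x1 = 0x0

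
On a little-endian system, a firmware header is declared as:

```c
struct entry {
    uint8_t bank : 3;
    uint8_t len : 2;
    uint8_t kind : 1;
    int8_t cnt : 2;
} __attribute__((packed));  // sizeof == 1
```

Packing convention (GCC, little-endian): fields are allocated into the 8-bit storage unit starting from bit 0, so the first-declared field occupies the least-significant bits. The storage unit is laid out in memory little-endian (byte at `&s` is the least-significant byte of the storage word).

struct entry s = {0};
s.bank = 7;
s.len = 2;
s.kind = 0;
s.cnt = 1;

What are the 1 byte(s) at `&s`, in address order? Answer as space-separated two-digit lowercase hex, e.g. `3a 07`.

57

bank (3b) val=7 bits=0x7 at bit 0: 0x07
len (2b) val=2 bits=0x2 at bit 3: 0x17
kind (1b) val=0 bits=0x0 at bit 5: 0x17
cnt (2b) val=1 bits=0x1 at bit 6: 0x57
word = 0x57 → little-endian bytes:
  [0]=0x57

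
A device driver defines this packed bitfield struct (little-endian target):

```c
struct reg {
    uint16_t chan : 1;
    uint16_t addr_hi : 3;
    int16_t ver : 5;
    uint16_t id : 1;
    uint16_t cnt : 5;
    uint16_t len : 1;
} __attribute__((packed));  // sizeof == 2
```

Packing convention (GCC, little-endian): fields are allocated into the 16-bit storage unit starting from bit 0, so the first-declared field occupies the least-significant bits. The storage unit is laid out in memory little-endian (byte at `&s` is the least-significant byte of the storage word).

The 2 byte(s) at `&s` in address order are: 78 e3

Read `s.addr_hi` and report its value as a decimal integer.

[0]=0x78 [1]=0xe3 (little-endian) → word 0xe378
chan:1 @ bit 0 → (0xe378>>0)&0x1 = 0x0
addr_hi:3 @ bit 1 → (0xe378>>1)&0x7 = 0x4  ←
ver:5 @ bit 4 → (0xe378>>4)&0x1f = 0x17
id:1 @ bit 9 → (0xe378>>9)&0x1 = 0x1
cnt:5 @ bit 10 → (0xe378>>10)&0x1f = 0x18
len:1 @ bit 15 → (0xe378>>15)&0x1 = 0x1

4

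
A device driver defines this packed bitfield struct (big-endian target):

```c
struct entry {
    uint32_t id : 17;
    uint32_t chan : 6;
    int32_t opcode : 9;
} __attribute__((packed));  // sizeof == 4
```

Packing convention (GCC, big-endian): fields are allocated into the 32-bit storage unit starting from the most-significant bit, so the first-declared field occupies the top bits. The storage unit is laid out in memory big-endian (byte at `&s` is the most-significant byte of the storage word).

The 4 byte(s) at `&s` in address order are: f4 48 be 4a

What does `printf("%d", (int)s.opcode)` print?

74

[0]=0xf4 [1]=0x48 [2]=0xbe [3]=0x4a (big-endian) → word 0xf448be4a
id:17 @ bit 15 → (0xf448be4a>>15)&0x1ffff = 0x1e891
chan:6 @ bit 9 → (0xf448be4a>>9)&0x3f = 0x1f
opcode:9 @ bit 0 → (0xf448be4a>>0)&0x1ff = 0x4a  ←
opcode signed 9b, MSB=0: value = 74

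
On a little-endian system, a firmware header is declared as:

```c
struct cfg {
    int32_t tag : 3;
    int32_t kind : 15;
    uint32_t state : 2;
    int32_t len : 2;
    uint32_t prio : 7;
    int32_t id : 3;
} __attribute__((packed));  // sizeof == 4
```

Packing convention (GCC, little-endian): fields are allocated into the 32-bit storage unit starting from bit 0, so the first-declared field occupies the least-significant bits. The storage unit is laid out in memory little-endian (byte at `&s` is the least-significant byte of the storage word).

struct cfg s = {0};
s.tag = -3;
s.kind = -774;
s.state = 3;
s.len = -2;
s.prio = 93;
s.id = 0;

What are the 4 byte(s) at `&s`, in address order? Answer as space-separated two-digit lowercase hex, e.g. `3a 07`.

d5 e7 6f 17

[0+:3] tag=-3 & 0x7 = 0x5; word=0x00000005
[3+:15] kind=-774 & 0x7fff = 0x7cfa; word=0x0003e7d5
[18+:2] state=3 & 0x3 = 0x3; word=0x000fe7d5
[20+:2] len=-2 & 0x3 = 0x2; word=0x002fe7d5
[22+:7] prio=93 & 0x7f = 0x5d; word=0x176fe7d5
[29+:3] id=0 & 0x7 = 0x0; word=0x176fe7d5
word = 0x176fe7d5 → little-endian bytes:
  [0]=0xd5  [1]=0xe7  [2]=0x6f  [3]=0x17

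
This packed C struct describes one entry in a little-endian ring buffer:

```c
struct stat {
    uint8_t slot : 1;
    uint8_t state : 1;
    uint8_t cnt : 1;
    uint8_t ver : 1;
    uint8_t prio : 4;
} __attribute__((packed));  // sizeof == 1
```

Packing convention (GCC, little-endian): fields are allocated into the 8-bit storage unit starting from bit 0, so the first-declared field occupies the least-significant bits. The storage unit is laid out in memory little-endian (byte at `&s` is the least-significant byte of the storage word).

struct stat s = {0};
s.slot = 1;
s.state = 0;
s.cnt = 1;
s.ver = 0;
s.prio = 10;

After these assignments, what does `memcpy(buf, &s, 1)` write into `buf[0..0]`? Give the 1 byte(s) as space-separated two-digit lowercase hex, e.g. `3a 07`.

[0+:1] slot=1 & 0x1 = 0x1; word=0x01
[1+:1] state=0 & 0x1 = 0x0; word=0x01
[2+:1] cnt=1 & 0x1 = 0x1; word=0x05
[3+:1] ver=0 & 0x1 = 0x0; word=0x05
[4+:4] prio=10 & 0xf = 0xa; word=0xa5
word = 0xa5 → little-endian bytes:
  [0]=0xa5

a5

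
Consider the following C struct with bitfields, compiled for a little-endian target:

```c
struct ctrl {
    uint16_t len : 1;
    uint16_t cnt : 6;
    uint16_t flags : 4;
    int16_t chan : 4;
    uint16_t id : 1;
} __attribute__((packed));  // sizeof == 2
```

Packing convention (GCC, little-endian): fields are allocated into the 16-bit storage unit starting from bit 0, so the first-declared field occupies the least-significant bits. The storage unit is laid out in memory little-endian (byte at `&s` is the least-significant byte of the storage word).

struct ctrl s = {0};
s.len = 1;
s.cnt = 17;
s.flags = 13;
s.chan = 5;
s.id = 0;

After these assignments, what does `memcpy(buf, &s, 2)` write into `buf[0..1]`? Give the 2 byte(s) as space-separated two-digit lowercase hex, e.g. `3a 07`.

len:1 = 1 → 0x1 << 0 → word 0x0001
cnt:6 = 17 → 0x11 << 1 → word 0x0023
flags:4 = 13 → 0xd << 7 → word 0x06a3
chan:4 = 5 → 0x5 << 11 → word 0x2ea3
id:1 = 0 → 0x0 << 15 → word 0x2ea3
word = 0x2ea3 → little-endian bytes:
  [0]=0xa3  [1]=0x2e

a3 2e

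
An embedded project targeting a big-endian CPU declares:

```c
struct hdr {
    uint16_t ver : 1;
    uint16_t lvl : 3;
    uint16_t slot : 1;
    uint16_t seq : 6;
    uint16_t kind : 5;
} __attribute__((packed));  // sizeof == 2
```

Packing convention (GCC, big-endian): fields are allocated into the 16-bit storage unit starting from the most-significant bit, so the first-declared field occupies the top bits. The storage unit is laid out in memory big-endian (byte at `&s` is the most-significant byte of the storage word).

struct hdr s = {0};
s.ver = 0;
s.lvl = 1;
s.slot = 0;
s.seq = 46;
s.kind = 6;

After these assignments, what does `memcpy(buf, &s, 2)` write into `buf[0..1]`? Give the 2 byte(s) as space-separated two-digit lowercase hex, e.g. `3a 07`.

15 c6

ver (1b) val=0 bits=0x0 at bit 15: 0x0000
lvl (3b) val=1 bits=0x1 at bit 12: 0x1000
slot (1b) val=0 bits=0x0 at bit 11: 0x1000
seq (6b) val=46 bits=0x2e at bit 5: 0x15c0
kind (5b) val=6 bits=0x6 at bit 0: 0x15c6
word = 0x15c6 → big-endian bytes:
  [0]=0x15  [1]=0xc6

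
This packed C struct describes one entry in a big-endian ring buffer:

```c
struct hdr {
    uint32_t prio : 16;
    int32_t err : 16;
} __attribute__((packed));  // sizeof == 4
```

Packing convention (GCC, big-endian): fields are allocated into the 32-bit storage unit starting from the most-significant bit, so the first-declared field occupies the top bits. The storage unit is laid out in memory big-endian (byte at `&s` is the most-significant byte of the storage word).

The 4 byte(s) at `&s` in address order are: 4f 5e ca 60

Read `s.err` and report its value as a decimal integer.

[0]=0x4f [1]=0x5e [2]=0xca [3]=0x60 (big-endian) → word 0x4f5eca60
prio:16 @ bit 16 → (0x4f5eca60>>16)&0xffff = 0x4f5e
err:16 @ bit 0 → (0x4f5eca60>>0)&0xffff = 0xca60  ←
err signed 16b, MSB=1: 51808 - 65536 = -13728

-13728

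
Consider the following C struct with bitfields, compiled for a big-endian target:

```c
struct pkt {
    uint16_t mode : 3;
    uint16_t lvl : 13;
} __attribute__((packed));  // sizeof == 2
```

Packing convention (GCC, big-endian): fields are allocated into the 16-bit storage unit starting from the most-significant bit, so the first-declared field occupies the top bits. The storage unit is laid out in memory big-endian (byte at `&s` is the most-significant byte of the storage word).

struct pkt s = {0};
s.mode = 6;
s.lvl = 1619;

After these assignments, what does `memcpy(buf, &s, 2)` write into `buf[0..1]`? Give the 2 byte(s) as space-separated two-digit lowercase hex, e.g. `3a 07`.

mode (3b) val=6 bits=0x6 at bit 13: 0xc000
lvl (13b) val=1619 bits=0x653 at bit 0: 0xc653
word = 0xc653 → big-endian bytes:
  [0]=0xc6  [1]=0x53

c6 53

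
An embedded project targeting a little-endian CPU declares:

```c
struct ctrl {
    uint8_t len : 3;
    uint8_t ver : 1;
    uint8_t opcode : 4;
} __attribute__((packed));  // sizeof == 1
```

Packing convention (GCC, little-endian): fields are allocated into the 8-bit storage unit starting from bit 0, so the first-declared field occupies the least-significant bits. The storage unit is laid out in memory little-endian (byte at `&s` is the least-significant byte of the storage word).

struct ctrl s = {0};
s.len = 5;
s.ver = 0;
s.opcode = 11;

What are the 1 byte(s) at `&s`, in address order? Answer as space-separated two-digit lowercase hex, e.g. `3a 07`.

[0+:3] len=5 & 0x7 = 0x5; word=0x05
[3+:1] ver=0 & 0x1 = 0x0; word=0x05
[4+:4] opcode=11 & 0xf = 0xb; word=0xb5
word = 0xb5 → little-endian bytes:
  [0]=0xb5

b5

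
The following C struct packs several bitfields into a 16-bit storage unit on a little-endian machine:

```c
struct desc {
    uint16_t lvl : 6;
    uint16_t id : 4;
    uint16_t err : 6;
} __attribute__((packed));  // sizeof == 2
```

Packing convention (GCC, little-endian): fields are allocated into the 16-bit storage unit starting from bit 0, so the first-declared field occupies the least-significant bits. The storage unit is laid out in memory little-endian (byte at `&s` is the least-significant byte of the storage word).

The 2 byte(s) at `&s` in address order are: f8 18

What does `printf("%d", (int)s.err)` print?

[0]=0xf8 [1]=0x18 (little-endian) → word 0x18f8
lvl [0+:6] = (word>>0) & 0x3f = 56
id [6+:4] = (word>>6) & 0xf = 3
err [10+:6] = (word>>10) & 0x3f = 6  ←

6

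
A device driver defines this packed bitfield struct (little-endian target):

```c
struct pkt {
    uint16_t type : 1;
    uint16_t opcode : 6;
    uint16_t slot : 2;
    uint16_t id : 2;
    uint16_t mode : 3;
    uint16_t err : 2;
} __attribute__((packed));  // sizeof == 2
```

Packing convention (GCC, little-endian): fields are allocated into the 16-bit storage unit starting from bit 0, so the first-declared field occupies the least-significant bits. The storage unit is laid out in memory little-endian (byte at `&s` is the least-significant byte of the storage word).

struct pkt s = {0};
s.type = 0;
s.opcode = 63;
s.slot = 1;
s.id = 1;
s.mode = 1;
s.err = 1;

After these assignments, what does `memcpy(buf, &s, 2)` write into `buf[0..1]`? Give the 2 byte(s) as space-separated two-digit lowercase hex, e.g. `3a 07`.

fe 4a

[0+:1] type=0 & 0x1 = 0x0; word=0x0000
[1+:6] opcode=63 & 0x3f = 0x3f; word=0x007e
[7+:2] slot=1 & 0x3 = 0x1; word=0x00fe
[9+:2] id=1 & 0x3 = 0x1; word=0x02fe
[11+:3] mode=1 & 0x7 = 0x1; word=0x0afe
[14+:2] err=1 & 0x3 = 0x1; word=0x4afe
word = 0x4afe → little-endian bytes:
  [0]=0xfe  [1]=0x4a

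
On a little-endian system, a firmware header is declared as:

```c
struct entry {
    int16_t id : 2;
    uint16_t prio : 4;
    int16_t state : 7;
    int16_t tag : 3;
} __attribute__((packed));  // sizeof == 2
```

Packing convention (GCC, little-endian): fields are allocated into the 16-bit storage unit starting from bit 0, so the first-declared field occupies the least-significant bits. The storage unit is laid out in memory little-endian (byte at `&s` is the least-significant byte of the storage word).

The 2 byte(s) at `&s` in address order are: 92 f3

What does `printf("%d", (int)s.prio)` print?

4

[0]=0x92 [1]=0xf3 (little-endian) → word 0xf392
id:2 @ bit 0 → (0xf392>>0)&0x3 = 0x2
prio:4 @ bit 2 → (0xf392>>2)&0xf = 0x4  ←
state:7 @ bit 6 → (0xf392>>6)&0x7f = 0x4e
tag:3 @ bit 13 → (0xf392>>13)&0x7 = 0x7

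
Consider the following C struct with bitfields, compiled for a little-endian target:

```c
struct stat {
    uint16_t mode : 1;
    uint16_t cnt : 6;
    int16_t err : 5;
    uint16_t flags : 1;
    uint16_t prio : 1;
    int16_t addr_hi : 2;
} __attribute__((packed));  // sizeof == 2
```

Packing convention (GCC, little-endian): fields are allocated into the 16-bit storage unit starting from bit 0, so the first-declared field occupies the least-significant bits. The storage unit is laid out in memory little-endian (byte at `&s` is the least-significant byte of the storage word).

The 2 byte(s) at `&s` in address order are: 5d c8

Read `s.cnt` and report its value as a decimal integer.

46

[0]=0x5d [1]=0xc8 (little-endian) → word 0xc85d
mode [0+:1] = (word>>0) & 0x1 = 1
cnt [1+:6] = (word>>1) & 0x3f = 46  ←
err [7+:5] = (word>>7) & 0x1f = 16
flags [12+:1] = (word>>12) & 0x1 = 0
prio [13+:1] = (word>>13) & 0x1 = 0
addr_hi [14+:2] = (word>>14) & 0x3 = 3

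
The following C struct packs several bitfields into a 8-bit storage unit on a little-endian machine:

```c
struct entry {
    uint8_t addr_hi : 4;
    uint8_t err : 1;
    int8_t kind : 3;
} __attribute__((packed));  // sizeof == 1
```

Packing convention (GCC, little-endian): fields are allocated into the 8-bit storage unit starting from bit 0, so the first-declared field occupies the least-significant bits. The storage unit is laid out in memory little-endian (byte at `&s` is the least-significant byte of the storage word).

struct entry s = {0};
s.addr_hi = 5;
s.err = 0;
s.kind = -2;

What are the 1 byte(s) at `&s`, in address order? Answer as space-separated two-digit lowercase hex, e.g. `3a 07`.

c5

addr_hi (4b) val=5 bits=0x5 at bit 0: 0x05
err (1b) val=0 bits=0x0 at bit 4: 0x05
kind (3b) val=-2 bits=0x6 at bit 5: 0xc5
word = 0xc5 → little-endian bytes:
  [0]=0xc5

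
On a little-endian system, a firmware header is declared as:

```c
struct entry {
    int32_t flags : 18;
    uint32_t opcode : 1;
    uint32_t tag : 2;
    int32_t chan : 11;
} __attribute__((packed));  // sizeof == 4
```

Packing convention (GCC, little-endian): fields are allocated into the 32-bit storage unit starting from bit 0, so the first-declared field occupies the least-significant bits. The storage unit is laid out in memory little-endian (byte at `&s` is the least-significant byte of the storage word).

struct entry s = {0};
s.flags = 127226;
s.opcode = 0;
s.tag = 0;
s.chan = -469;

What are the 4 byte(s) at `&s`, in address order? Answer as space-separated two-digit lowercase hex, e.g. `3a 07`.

fa f0 61 c5

flags:18 = 127226 → 0x1f0fa << 0 → word 0x0001f0fa
opcode:1 = 0 → 0x0 << 18 → word 0x0001f0fa
tag:2 = 0 → 0x0 << 19 → word 0x0001f0fa
chan:11 = -469 → 0x62b << 21 → word 0xc561f0fa
word = 0xc561f0fa → little-endian bytes:
  [0]=0xfa  [1]=0xf0  [2]=0x61  [3]=0xc5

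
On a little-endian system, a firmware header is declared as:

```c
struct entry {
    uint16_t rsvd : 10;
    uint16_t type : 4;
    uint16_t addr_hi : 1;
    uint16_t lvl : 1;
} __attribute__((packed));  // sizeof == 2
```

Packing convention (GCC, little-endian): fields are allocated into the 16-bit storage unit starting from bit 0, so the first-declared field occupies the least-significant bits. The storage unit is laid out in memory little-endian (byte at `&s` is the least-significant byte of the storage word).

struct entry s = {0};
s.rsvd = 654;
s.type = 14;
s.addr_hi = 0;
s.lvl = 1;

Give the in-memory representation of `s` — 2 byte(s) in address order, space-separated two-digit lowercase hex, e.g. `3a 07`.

8e ba

rsvd:10 = 654 → 0x28e << 0 → word 0x028e
type:4 = 14 → 0xe << 10 → word 0x3a8e
addr_hi:1 = 0 → 0x0 << 14 → word 0x3a8e
lvl:1 = 1 → 0x1 << 15 → word 0xba8e
word = 0xba8e → little-endian bytes:
  [0]=0x8e  [1]=0xba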